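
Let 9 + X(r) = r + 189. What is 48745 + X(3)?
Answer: 48928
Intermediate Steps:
X(r) = 180 + r (X(r) = -9 + (r + 189) = -9 + (189 + r) = 180 + r)
48745 + X(3) = 48745 + (180 + 3) = 48745 + 183 = 48928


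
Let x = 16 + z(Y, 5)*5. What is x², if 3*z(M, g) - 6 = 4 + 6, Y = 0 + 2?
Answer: 16384/9 ≈ 1820.4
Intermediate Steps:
Y = 2
z(M, g) = 16/3 (z(M, g) = 2 + (4 + 6)/3 = 2 + (⅓)*10 = 2 + 10/3 = 16/3)
x = 128/3 (x = 16 + (16/3)*5 = 16 + 80/3 = 128/3 ≈ 42.667)
x² = (128/3)² = 16384/9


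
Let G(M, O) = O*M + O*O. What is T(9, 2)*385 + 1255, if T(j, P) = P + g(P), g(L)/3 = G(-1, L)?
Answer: 4335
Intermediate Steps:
G(M, O) = O**2 + M*O (G(M, O) = M*O + O**2 = O**2 + M*O)
g(L) = 3*L*(-1 + L) (g(L) = 3*(L*(-1 + L)) = 3*L*(-1 + L))
T(j, P) = P + 3*P*(-1 + P)
T(9, 2)*385 + 1255 = (2*(-2 + 3*2))*385 + 1255 = (2*(-2 + 6))*385 + 1255 = (2*4)*385 + 1255 = 8*385 + 1255 = 3080 + 1255 = 4335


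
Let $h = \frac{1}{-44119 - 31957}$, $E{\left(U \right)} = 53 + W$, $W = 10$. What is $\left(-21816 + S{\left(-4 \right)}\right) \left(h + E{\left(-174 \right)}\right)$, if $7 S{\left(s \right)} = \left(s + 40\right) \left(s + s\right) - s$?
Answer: $- \frac{183319309963}{133133} \approx -1.377 \cdot 10^{6}$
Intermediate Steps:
$E{\left(U \right)} = 63$ ($E{\left(U \right)} = 53 + 10 = 63$)
$S{\left(s \right)} = - \frac{s}{7} + \frac{2 s \left(40 + s\right)}{7}$ ($S{\left(s \right)} = \frac{\left(s + 40\right) \left(s + s\right) - s}{7} = \frac{\left(40 + s\right) 2 s - s}{7} = \frac{2 s \left(40 + s\right) - s}{7} = \frac{- s + 2 s \left(40 + s\right)}{7} = - \frac{s}{7} + \frac{2 s \left(40 + s\right)}{7}$)
$h = - \frac{1}{76076}$ ($h = \frac{1}{-76076} = - \frac{1}{76076} \approx -1.3145 \cdot 10^{-5}$)
$\left(-21816 + S{\left(-4 \right)}\right) \left(h + E{\left(-174 \right)}\right) = \left(-21816 + \frac{1}{7} \left(-4\right) \left(79 + 2 \left(-4\right)\right)\right) \left(- \frac{1}{76076} + 63\right) = \left(-21816 + \frac{1}{7} \left(-4\right) \left(79 - 8\right)\right) \frac{4792787}{76076} = \left(-21816 + \frac{1}{7} \left(-4\right) 71\right) \frac{4792787}{76076} = \left(-21816 - \frac{284}{7}\right) \frac{4792787}{76076} = \left(- \frac{152996}{7}\right) \frac{4792787}{76076} = - \frac{183319309963}{133133}$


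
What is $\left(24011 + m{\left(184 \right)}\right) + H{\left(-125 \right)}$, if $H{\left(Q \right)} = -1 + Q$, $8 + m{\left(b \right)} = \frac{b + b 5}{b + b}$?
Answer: $23880$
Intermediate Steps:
$m{\left(b \right)} = -5$ ($m{\left(b \right)} = -8 + \frac{b + b 5}{b + b} = -8 + \frac{b + 5 b}{2 b} = -8 + 6 b \frac{1}{2 b} = -8 + 3 = -5$)
$\left(24011 + m{\left(184 \right)}\right) + H{\left(-125 \right)} = \left(24011 - 5\right) - 126 = 24006 - 126 = 23880$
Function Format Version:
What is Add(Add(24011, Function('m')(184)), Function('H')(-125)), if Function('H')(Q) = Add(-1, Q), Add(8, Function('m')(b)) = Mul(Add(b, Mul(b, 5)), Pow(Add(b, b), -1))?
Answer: 23880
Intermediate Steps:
Function('m')(b) = -5 (Function('m')(b) = Add(-8, Mul(Add(b, Mul(b, 5)), Pow(Add(b, b), -1))) = Add(-8, Mul(Add(b, Mul(5, b)), Pow(Mul(2, b), -1))) = Add(-8, Mul(Mul(6, b), Mul(Rational(1, 2), Pow(b, -1)))) = Add(-8, 3) = -5)
Add(Add(24011, Function('m')(184)), Function('H')(-125)) = Add(Add(24011, -5), Add(-1, -125)) = Add(24006, -126) = 23880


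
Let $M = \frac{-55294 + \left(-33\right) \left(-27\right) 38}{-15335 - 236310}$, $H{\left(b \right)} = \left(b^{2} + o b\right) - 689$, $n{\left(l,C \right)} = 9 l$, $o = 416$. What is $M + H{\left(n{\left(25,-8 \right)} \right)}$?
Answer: $\frac{36120138156}{251645} \approx 1.4354 \cdot 10^{5}$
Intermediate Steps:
$H{\left(b \right)} = -689 + b^{2} + 416 b$ ($H{\left(b \right)} = \left(b^{2} + 416 b\right) - 689 = -689 + b^{2} + 416 b$)
$M = \frac{21436}{251645}$ ($M = \frac{-55294 + 891 \cdot 38}{-251645} = \left(-55294 + 33858\right) \left(- \frac{1}{251645}\right) = \left(-21436\right) \left(- \frac{1}{251645}\right) = \frac{21436}{251645} \approx 0.085184$)
$M + H{\left(n{\left(25,-8 \right)} \right)} = \frac{21436}{251645} + \left(-689 + \left(9 \cdot 25\right)^{2} + 416 \cdot 9 \cdot 25\right) = \frac{21436}{251645} + \left(-689 + 225^{2} + 416 \cdot 225\right) = \frac{21436}{251645} + \left(-689 + 50625 + 93600\right) = \frac{21436}{251645} + 143536 = \frac{36120138156}{251645}$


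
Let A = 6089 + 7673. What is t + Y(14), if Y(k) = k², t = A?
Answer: 13958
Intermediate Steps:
A = 13762
t = 13762
t + Y(14) = 13762 + 14² = 13762 + 196 = 13958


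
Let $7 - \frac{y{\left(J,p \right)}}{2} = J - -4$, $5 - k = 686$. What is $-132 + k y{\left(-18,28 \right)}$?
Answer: $-28734$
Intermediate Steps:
$k = -681$ ($k = 5 - 686 = -681$)
$y{\left(J,p \right)} = 6 - 2 J$ ($y{\left(J,p \right)} = 14 - 2 \left(J - -4\right) = 14 - 2 \left(J + 4\right) = 14 - 2 \left(4 + J\right) = 14 - \left(8 + 2 J\right) = 6 - 2 J$)
$-132 + k y{\left(-18,28 \right)} = -132 - 681 \left(6 - -36\right) = -132 - 681 \left(6 + 36\right) = -132 - 28602 = -28734$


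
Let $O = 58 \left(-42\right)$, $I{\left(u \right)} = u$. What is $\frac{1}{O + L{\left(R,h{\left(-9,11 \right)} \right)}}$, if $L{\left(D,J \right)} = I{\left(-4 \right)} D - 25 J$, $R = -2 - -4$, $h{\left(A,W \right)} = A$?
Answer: $- \frac{1}{2219} \approx -0.00045065$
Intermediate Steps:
$O = -2436$
$R = 2$ ($R = -2 + 4 = 2$)
$L{\left(D,J \right)} = - 25 J - 4 D$ ($L{\left(D,J \right)} = - 4 D - 25 J = - 25 J - 4 D$)
$\frac{1}{O + L{\left(R,h{\left(-9,11 \right)} \right)}} = \frac{1}{-2436 - -217} = \frac{1}{-2436 + \left(225 - 8\right)} = \frac{1}{-2436 + 217} = \frac{1}{-2219} = - \frac{1}{2219}$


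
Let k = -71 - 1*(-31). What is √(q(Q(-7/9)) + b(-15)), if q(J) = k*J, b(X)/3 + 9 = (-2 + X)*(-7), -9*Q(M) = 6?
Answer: √3210/3 ≈ 18.886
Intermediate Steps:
Q(M) = -⅔ (Q(M) = -⅑*6 = -⅔)
k = -40 (k = -71 + 31 = -40)
b(X) = 15 - 21*X (b(X) = -27 + 3*((-2 + X)*(-7)) = -27 + 3*(14 - 7*X) = -27 + (42 - 21*X) = 15 - 21*X)
q(J) = -40*J
√(q(Q(-7/9)) + b(-15)) = √(-40*(-⅔) + (15 - 21*(-15))) = √(80/3 + (15 + 315)) = √(80/3 + 330) = √(1070/3) = √3210/3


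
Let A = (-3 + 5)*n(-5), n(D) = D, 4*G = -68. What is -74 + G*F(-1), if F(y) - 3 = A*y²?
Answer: 45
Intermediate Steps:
G = -17 (G = (¼)*(-68) = -17)
A = -10 (A = (-3 + 5)*(-5) = 2*(-5) = -10)
F(y) = 3 - 10*y²
-74 + G*F(-1) = -74 - 17*(3 - 10*(-1)²) = -74 - 17*(3 - 10*1) = -74 - 17*(3 - 10) = -74 - 17*(-7) = -74 + 119 = 45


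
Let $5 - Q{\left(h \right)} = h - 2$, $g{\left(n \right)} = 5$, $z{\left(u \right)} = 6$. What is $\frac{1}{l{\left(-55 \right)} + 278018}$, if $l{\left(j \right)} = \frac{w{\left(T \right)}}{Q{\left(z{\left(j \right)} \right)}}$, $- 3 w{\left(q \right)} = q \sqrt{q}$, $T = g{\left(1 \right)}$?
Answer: $\frac{2502162}{695646074791} + \frac{15 \sqrt{5}}{695646074791} \approx 3.5969 \cdot 10^{-6}$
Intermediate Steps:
$Q{\left(h \right)} = 7 - h$ ($Q{\left(h \right)} = 5 - \left(h - 2\right) = 5 - \left(-2 + h\right) = 7 - h$)
$T = 5$
$w{\left(q \right)} = - \frac{q^{\frac{3}{2}}}{3}$ ($w{\left(q \right)} = - \frac{q \sqrt{q}}{3} = - \frac{q^{\frac{3}{2}}}{3}$)
$l{\left(j \right)} = - \frac{5 \sqrt{5}}{3}$ ($l{\left(j \right)} = \frac{\left(- \frac{1}{3}\right) 5^{\frac{3}{2}}}{7 - 6} = \frac{\left(- \frac{1}{3}\right) 5 \sqrt{5}}{7 - 6} = \frac{\left(- \frac{5}{3}\right) \sqrt{5}}{1} = - \frac{5 \sqrt{5}}{3} \cdot 1 = - \frac{5 \sqrt{5}}{3}$)
$\frac{1}{l{\left(-55 \right)} + 278018} = \frac{1}{- \frac{5 \sqrt{5}}{3} + 278018} = \frac{1}{278018 - \frac{5 \sqrt{5}}{3}}$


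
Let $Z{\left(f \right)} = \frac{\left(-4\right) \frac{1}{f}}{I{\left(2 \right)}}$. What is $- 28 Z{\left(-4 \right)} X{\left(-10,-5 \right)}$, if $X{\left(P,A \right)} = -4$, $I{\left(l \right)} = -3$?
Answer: $- \frac{112}{3} \approx -37.333$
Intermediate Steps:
$Z{\left(f \right)} = \frac{4}{3 f}$ ($Z{\left(f \right)} = \frac{\left(-4\right) \frac{1}{f}}{-3} = - \frac{4}{f} \left(- \frac{1}{3}\right) = \frac{4}{3 f}$)
$- 28 Z{\left(-4 \right)} X{\left(-10,-5 \right)} = - 28 \frac{4}{3 \left(-4\right)} \left(-4\right) = - 28 \cdot \frac{4}{3} \left(- \frac{1}{4}\right) \left(-4\right) = \left(-28\right) \left(- \frac{1}{3}\right) \left(-4\right) = \frac{28}{3} \left(-4\right) = - \frac{112}{3}$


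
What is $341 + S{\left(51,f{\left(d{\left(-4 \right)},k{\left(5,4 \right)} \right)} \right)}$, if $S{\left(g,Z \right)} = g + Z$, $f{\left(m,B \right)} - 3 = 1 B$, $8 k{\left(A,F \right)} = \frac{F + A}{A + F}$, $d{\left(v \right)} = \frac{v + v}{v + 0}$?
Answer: $\frac{3161}{8} \approx 395.13$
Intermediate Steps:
$d{\left(v \right)} = 2$ ($d{\left(v \right)} = \frac{2 v}{v} = 2$)
$k{\left(A,F \right)} = \frac{1}{8}$ ($k{\left(A,F \right)} = \frac{\left(F + A\right) \frac{1}{A + F}}{8} = \frac{\left(A + F\right) \frac{1}{A + F}}{8} = \frac{1}{8} \cdot 1 = \frac{1}{8}$)
$f{\left(m,B \right)} = 3 + B$ ($f{\left(m,B \right)} = 3 + 1 B = 3 + B$)
$S{\left(g,Z \right)} = Z + g$
$341 + S{\left(51,f{\left(d{\left(-4 \right)},k{\left(5,4 \right)} \right)} \right)} = 341 + \left(\left(3 + \frac{1}{8}\right) + 51\right) = 341 + \left(\frac{25}{8} + 51\right) = 341 + \frac{433}{8} = \frac{3161}{8}$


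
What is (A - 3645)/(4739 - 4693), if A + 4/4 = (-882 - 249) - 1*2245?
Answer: -3511/23 ≈ -152.65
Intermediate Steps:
A = -3377 (A = -1 + ((-882 - 249) - 1*2245) = -1 + (-1131 - 2245) = -1 - 3376 = -3377)
(A - 3645)/(4739 - 4693) = (-3377 - 3645)/(4739 - 4693) = -7022/46 = -7022*1/46 = -3511/23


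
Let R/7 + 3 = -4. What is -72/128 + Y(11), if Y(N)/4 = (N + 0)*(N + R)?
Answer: -26761/16 ≈ -1672.6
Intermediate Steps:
R = -49 (R = -21 + 7*(-4) = -21 - 28 = -49)
Y(N) = 4*N*(-49 + N) (Y(N) = 4*((N + 0)*(N - 49)) = 4*(N*(-49 + N)) = 4*N*(-49 + N))
-72/128 + Y(11) = -72/128 + 4*11*(-49 + 11) = (1/128)*(-72) + 4*11*(-38) = -9/16 - 1672 = -26761/16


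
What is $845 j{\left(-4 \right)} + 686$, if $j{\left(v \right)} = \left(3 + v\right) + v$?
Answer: $-3539$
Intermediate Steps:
$j{\left(v \right)} = 3 + 2 v$
$845 j{\left(-4 \right)} + 686 = 845 \left(3 + 2 \left(-4\right)\right) + 686 = 845 \left(3 - 8\right) + 686 = 845 \left(-5\right) + 686 = -4225 + 686 = -3539$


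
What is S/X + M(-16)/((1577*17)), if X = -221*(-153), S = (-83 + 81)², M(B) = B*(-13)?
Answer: 420020/53323101 ≈ 0.0078769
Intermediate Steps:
M(B) = -13*B
S = 4 (S = (-2)² = 4)
X = 33813
S/X + M(-16)/((1577*17)) = 4/33813 + (-13*(-16))/((1577*17)) = 4*(1/33813) + 208/26809 = 4/33813 + 208*(1/26809) = 4/33813 + 208/26809 = 420020/53323101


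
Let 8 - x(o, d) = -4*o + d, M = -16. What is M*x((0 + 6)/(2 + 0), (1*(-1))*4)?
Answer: -384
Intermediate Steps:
x(o, d) = 8 - d + 4*o (x(o, d) = 8 - (-4*o + d) = 8 - (d - 4*o) = 8 + (-d + 4*o) = 8 - d + 4*o)
M*x((0 + 6)/(2 + 0), (1*(-1))*4) = -16*(8 - 1*(-1)*4 + 4*((0 + 6)/(2 + 0))) = -16*(8 - (-1)*4 + 4*(6/2)) = -16*(8 - 1*(-4) + 4*(6*(½))) = -16*(8 + 4 + 4*3) = -16*(8 + 4 + 12) = -16*24 = -384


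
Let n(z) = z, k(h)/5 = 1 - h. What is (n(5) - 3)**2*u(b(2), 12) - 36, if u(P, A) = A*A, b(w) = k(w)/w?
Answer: 540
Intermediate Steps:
k(h) = 5 - 5*h (k(h) = 5*(1 - h) = 5 - 5*h)
b(w) = (5 - 5*w)/w
u(P, A) = A**2
(n(5) - 3)**2*u(b(2), 12) - 36 = (5 - 3)**2*12**2 - 36 = 2**2*144 - 36 = 4*144 - 36 = 576 - 36 = 540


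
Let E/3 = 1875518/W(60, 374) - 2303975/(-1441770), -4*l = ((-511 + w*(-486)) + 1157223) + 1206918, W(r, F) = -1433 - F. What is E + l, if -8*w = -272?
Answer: -51227194737398/86842613 ≈ -5.8989e+5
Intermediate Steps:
w = 34 (w = -1/8*(-272) = 34)
l = -1173553/2 (l = -(((-511 + 34*(-486)) + 1157223) + 1206918)/4 = -(((-511 - 16524) + 1157223) + 1206918)/4 = -((-17035 + 1157223) + 1206918)/4 = -(1140188 + 1206918)/4 = -1/4*2347106 = -1173553/2 ≈ -5.8678e+5)
E = -539980460807/173685226 (E = 3*(1875518/(-1433 - 1*374) - 2303975/(-1441770)) = 3*(1875518/(-1433 - 374) - 2303975*(-1/1441770)) = 3*(1875518/(-1807) + 460795/288354) = 3*(1875518*(-1/1807) + 460795/288354) = 3*(-1875518/1807 + 460795/288354) = 3*(-539980460807/521055678) = -539980460807/173685226 ≈ -3109.0)
E + l = -539980460807/173685226 - 1173553/2 = -51227194737398/86842613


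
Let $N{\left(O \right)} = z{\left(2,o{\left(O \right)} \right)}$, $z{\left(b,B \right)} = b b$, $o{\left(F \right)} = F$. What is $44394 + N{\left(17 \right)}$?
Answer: $44398$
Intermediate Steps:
$z{\left(b,B \right)} = b^{2}$
$N{\left(O \right)} = 4$ ($N{\left(O \right)} = 2^{2} = 4$)
$44394 + N{\left(17 \right)} = 44394 + 4 = 44398$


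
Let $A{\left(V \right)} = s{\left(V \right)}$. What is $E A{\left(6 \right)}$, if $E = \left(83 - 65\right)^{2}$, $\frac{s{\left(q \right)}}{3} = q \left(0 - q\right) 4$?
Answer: $-139968$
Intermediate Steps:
$s{\left(q \right)} = - 12 q^{2}$ ($s{\left(q \right)} = 3 q \left(0 - q\right) 4 = 3 q \left(- q\right) 4 = 3 - q^{2} \cdot 4 = 3 \left(- 4 q^{2}\right) = - 12 q^{2}$)
$E = 324$ ($E = 18^{2} = 324$)
$A{\left(V \right)} = - 12 V^{2}$
$E A{\left(6 \right)} = 324 \left(- 12 \cdot 6^{2}\right) = 324 \left(\left(-12\right) 36\right) = 324 \left(-432\right) = -139968$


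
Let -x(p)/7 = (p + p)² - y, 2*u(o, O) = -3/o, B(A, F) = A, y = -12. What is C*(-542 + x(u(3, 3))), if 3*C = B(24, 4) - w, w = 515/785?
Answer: -773315/157 ≈ -4925.6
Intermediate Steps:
u(o, O) = -3/(2*o) (u(o, O) = (-3/o)/2 = -3/(2*o))
x(p) = -84 - 28*p² (x(p) = -7*((p + p)² - 1*(-12)) = -7*((2*p)² + 12) = -7*(4*p² + 12) = -7*(12 + 4*p²) = -84 - 28*p²)
w = 103/157 (w = 515*(1/785) = 103/157 ≈ 0.65605)
C = 3665/471 (C = (24 - 1*103/157)/3 = (24 - 103/157)/3 = (⅓)*(3665/157) = 3665/471 ≈ 7.7813)
C*(-542 + x(u(3, 3))) = 3665*(-542 + (-84 - 28*(-3/2/3)²))/471 = 3665*(-542 + (-84 - 28*(-3/2*⅓)²))/471 = 3665*(-542 + (-84 - 28*(-½)²))/471 = 3665*(-542 + (-84 - 28*¼))/471 = 3665*(-542 + (-84 - 7))/471 = 3665*(-542 - 91)/471 = (3665/471)*(-633) = -773315/157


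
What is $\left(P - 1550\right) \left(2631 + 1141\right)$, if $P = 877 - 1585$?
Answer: $-8517176$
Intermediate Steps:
$P = -708$
$\left(P - 1550\right) \left(2631 + 1141\right) = \left(-708 - 1550\right) \left(2631 + 1141\right) = \left(-2258\right) 3772 = -8517176$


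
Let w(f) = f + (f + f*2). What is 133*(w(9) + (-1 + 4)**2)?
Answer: 5985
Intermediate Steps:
w(f) = 4*f (w(f) = f + (f + 2*f) = f + 3*f = 4*f)
133*(w(9) + (-1 + 4)**2) = 133*(4*9 + (-1 + 4)**2) = 133*(36 + 3**2) = 133*(36 + 9) = 133*45 = 5985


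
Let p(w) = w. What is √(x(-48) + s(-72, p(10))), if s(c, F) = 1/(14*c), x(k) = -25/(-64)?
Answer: √10997/168 ≈ 0.62421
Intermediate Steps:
x(k) = 25/64 (x(k) = -25*(-1/64) = 25/64)
s(c, F) = 1/(14*c)
√(x(-48) + s(-72, p(10))) = √(25/64 + (1/14)/(-72)) = √(25/64 + (1/14)*(-1/72)) = √(25/64 - 1/1008) = √(1571/4032) = √10997/168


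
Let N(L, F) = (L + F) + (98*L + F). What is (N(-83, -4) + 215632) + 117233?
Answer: 324640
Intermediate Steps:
N(L, F) = 2*F + 99*L (N(L, F) = (F + L) + (F + 98*L) = 2*F + 99*L)
(N(-83, -4) + 215632) + 117233 = ((2*(-4) + 99*(-83)) + 215632) + 117233 = ((-8 - 8217) + 215632) + 117233 = (-8225 + 215632) + 117233 = 207407 + 117233 = 324640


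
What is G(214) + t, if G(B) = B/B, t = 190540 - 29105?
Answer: 161436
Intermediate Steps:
t = 161435
G(B) = 1
G(214) + t = 1 + 161435 = 161436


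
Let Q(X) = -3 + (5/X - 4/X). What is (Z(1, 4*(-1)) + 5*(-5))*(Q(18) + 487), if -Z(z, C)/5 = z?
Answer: -43565/3 ≈ -14522.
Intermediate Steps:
Z(z, C) = -5*z
Q(X) = -3 + 1/X
(Z(1, 4*(-1)) + 5*(-5))*(Q(18) + 487) = (-5*1 + 5*(-5))*((-3 + 1/18) + 487) = (-5 - 25)*((-3 + 1/18) + 487) = -30*(-53/18 + 487) = -30*8713/18 = -43565/3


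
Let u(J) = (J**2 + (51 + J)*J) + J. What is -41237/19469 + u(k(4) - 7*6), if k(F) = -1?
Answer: 28422441/19469 ≈ 1459.9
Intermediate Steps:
u(J) = J + J**2 + J*(51 + J) (u(J) = (J**2 + J*(51 + J)) + J = J + J**2 + J*(51 + J))
-41237/19469 + u(k(4) - 7*6) = -41237/19469 + 2*(-1 - 7*6)*(26 + (-1 - 7*6)) = -41237*1/19469 + 2*(-1 - 42)*(26 + (-1 - 42)) = -41237/19469 + 2*(-43)*(26 - 43) = -41237/19469 + 2*(-43)*(-17) = -41237/19469 + 1462 = 28422441/19469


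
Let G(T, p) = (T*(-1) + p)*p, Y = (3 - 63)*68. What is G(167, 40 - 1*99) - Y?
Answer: 17414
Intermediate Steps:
Y = -4080 (Y = -60*68 = -4080)
G(T, p) = p*(p - T) (G(T, p) = (-T + p)*p = (p - T)*p = p*(p - T))
G(167, 40 - 1*99) - Y = (40 - 1*99)*((40 - 1*99) - 1*167) - 1*(-4080) = (40 - 99)*((40 - 99) - 167) + 4080 = -59*(-59 - 167) + 4080 = -59*(-226) + 4080 = 13334 + 4080 = 17414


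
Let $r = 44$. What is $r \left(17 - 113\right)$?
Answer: $-4224$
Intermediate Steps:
$r \left(17 - 113\right) = 44 \left(17 - 113\right) = 44 \left(-96\right) = -4224$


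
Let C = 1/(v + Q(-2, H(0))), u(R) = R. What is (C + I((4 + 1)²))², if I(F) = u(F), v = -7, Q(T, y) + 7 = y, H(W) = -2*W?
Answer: 121801/196 ≈ 621.43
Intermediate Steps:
Q(T, y) = -7 + y
I(F) = F
C = -1/14 (C = 1/(-7 + (-7 - 2*0)) = 1/(-7 + (-7 + 0)) = 1/(-7 - 7) = 1/(-14) = -1/14 ≈ -0.071429)
(C + I((4 + 1)²))² = (-1/14 + (4 + 1)²)² = (-1/14 + 5²)² = (-1/14 + 25)² = (349/14)² = 121801/196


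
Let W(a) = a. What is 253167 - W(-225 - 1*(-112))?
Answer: 253280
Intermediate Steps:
253167 - W(-225 - 1*(-112)) = 253167 - (-225 - 1*(-112)) = 253167 - (-225 + 112) = 253167 - 1*(-113) = 253167 + 113 = 253280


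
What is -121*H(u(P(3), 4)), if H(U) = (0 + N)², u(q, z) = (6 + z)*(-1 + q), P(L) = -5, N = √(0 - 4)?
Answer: 484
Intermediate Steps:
N = 2*I (N = √(-4) = 2*I ≈ 2.0*I)
u(q, z) = (-1 + q)*(6 + z)
H(U) = -4 (H(U) = (0 + 2*I)² = (2*I)² = -4)
-121*H(u(P(3), 4)) = -121*(-4) = 484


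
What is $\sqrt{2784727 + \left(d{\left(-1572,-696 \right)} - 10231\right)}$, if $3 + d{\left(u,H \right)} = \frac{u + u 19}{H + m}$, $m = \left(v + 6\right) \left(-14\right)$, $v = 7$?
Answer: $\frac{\sqrt{534709966533}}{439} \approx 1665.7$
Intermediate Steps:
$m = -182$ ($m = \left(7 + 6\right) \left(-14\right) = 13 \left(-14\right) = -182$)
$d{\left(u,H \right)} = -3 + \frac{20 u}{-182 + H}$ ($d{\left(u,H \right)} = -3 + \frac{u + u 19}{H - 182} = -3 + \frac{u + 19 u}{-182 + H} = -3 + \frac{20 u}{-182 + H}$)
$\sqrt{2784727 + \left(d{\left(-1572,-696 \right)} - 10231\right)} = \sqrt{2784727 + \left(\frac{546 - -2088 + 20 \left(-1572\right)}{-182 - 696} - 10231\right)} = \sqrt{2784727 + \left(\frac{546 + 2088 - 31440}{-878} - 10231\right)} = \sqrt{2784727 - \frac{4477006}{439}} = \sqrt{\frac{1218018147}{439}} = \frac{\sqrt{534709966533}}{439}$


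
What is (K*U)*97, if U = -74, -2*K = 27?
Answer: 96903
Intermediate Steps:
K = -27/2 (K = -½*27 = -27/2 ≈ -13.500)
(K*U)*97 = -27/2*(-74)*97 = 999*97 = 96903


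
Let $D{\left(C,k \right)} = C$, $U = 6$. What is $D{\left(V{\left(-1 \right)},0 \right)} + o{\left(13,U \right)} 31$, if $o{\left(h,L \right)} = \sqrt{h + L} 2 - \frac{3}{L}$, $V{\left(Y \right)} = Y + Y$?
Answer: $- \frac{35}{2} + 62 \sqrt{19} \approx 252.75$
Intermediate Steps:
$V{\left(Y \right)} = 2 Y$
$o{\left(h,L \right)} = - \frac{3}{L} + 2 \sqrt{L + h}$ ($o{\left(h,L \right)} = \sqrt{L + h} 2 - \frac{3}{L} = 2 \sqrt{L + h} - \frac{3}{L} = - \frac{3}{L} + 2 \sqrt{L + h}$)
$D{\left(V{\left(-1 \right)},0 \right)} + o{\left(13,U \right)} 31 = 2 \left(-1\right) + \left(- \frac{3}{6} + 2 \sqrt{6 + 13}\right) 31 = -2 + \left(\left(-3\right) \frac{1}{6} + 2 \sqrt{19}\right) 31 = -2 + \left(- \frac{1}{2} + 2 \sqrt{19}\right) 31 = -2 - \left(\frac{31}{2} - 62 \sqrt{19}\right) = - \frac{35}{2} + 62 \sqrt{19}$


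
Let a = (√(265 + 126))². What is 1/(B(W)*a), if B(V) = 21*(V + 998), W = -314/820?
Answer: 410/3358487853 ≈ 1.2208e-7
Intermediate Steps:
a = 391 (a = (√391)² = 391)
W = -157/410 (W = -314*1/820 = -157/410 ≈ -0.38293)
B(V) = 20958 + 21*V (B(V) = 21*(998 + V) = 20958 + 21*V)
1/(B(W)*a) = 1/((20958 + 21*(-157/410))*391) = (1/391)/(20958 - 3297/410) = (1/391)/(8589483/410) = (410/8589483)*(1/391) = 410/3358487853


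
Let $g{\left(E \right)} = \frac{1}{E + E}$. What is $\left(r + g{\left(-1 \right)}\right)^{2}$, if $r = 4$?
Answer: $\frac{49}{4} \approx 12.25$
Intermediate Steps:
$g{\left(E \right)} = \frac{1}{2 E}$
$\left(r + g{\left(-1 \right)}\right)^{2} = \left(4 + \frac{1}{2 \left(-1\right)}\right)^{2} = \left(4 + \frac{1}{2} \left(-1\right)\right)^{2} = \left(4 - \frac{1}{2}\right)^{2} = \left(\frac{7}{2}\right)^{2} = \frac{49}{4}$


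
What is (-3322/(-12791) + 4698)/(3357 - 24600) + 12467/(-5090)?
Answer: -3693409218071/1383050794170 ≈ -2.6705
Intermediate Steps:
(-3322/(-12791) + 4698)/(3357 - 24600) + 12467/(-5090) = (-3322*(-1/12791) + 4698)/(-21243) + 12467*(-1/5090) = (3322/12791 + 4698)*(-1/21243) - 12467/5090 = (60095440/12791)*(-1/21243) - 12467/5090 = -60095440/271719213 - 12467/5090 = -3693409218071/1383050794170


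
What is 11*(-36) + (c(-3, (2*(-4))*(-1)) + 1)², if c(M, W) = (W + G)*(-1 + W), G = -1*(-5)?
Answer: 8068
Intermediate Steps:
G = 5
c(M, W) = (-1 + W)*(5 + W) (c(M, W) = (W + 5)*(-1 + W) = (5 + W)*(-1 + W) = (-1 + W)*(5 + W))
11*(-36) + (c(-3, (2*(-4))*(-1)) + 1)² = 11*(-36) + ((-5 + ((2*(-4))*(-1))² + 4*((2*(-4))*(-1))) + 1)² = -396 + ((-5 + (-8*(-1))² + 4*(-8*(-1))) + 1)² = -396 + ((-5 + 8² + 4*8) + 1)² = -396 + ((-5 + 64 + 32) + 1)² = -396 + (91 + 1)² = -396 + 92² = -396 + 8464 = 8068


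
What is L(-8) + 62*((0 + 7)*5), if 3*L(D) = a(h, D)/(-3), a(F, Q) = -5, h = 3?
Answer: 19535/9 ≈ 2170.6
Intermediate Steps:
L(D) = 5/9 (L(D) = (-5/(-3))/3 = (-5*(-1/3))/3 = (1/3)*(5/3) = 5/9)
L(-8) + 62*((0 + 7)*5) = 5/9 + 62*((0 + 7)*5) = 5/9 + 62*(7*5) = 5/9 + 62*35 = 5/9 + 2170 = 19535/9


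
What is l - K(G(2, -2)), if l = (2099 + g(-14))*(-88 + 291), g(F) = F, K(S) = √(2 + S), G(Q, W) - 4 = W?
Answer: 423253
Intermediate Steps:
G(Q, W) = 4 + W
l = 423255 (l = (2099 - 14)*(-88 + 291) = 2085*203 = 423255)
l - K(G(2, -2)) = 423255 - √(2 + (4 - 2)) = 423255 - √(2 + 2) = 423255 - √4 = 423255 - 1*2 = 423255 - 2 = 423253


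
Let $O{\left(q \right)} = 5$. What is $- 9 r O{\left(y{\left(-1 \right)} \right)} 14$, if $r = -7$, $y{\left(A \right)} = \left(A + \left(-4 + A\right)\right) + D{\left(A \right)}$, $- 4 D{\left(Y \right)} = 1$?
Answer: $4410$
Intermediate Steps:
$D{\left(Y \right)} = - \frac{1}{4}$ ($D{\left(Y \right)} = \left(- \frac{1}{4}\right) 1 = - \frac{1}{4}$)
$y{\left(A \right)} = - \frac{17}{4} + 2 A$ ($y{\left(A \right)} = \left(A + \left(-4 + A\right)\right) - \frac{1}{4} = \left(-4 + 2 A\right) - \frac{1}{4} = - \frac{17}{4} + 2 A$)
$- 9 r O{\left(y{\left(-1 \right)} \right)} 14 = - 9 \left(\left(-7\right) 5\right) 14 = \left(-9\right) \left(-35\right) 14 = 315 \cdot 14 = 4410$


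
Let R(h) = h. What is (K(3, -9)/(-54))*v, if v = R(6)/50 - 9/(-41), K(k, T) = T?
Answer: 58/1025 ≈ 0.056585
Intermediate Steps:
v = 348/1025 (v = 6/50 - 9/(-41) = 6*(1/50) - 9*(-1/41) = 3/25 + 9/41 = 348/1025 ≈ 0.33951)
(K(3, -9)/(-54))*v = (-9/(-54))*(348/1025) = -1/54*(-9)*(348/1025) = (⅙)*(348/1025) = 58/1025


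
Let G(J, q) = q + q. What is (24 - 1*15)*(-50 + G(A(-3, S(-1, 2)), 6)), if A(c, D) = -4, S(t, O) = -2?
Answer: -342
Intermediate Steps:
G(J, q) = 2*q
(24 - 1*15)*(-50 + G(A(-3, S(-1, 2)), 6)) = (24 - 1*15)*(-50 + 2*6) = (24 - 15)*(-50 + 12) = 9*(-38) = -342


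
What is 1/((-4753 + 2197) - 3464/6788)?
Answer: -1697/4338398 ≈ -0.00039116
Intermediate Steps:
1/((-4753 + 2197) - 3464/6788) = 1/(-2556 - 3464*1/6788) = 1/(-2556 - 866/1697) = 1/(-4338398/1697) = -1697/4338398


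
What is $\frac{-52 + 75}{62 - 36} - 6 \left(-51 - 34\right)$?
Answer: $\frac{13283}{26} \approx 510.88$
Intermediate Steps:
$\frac{-52 + 75}{62 - 36} - 6 \left(-51 - 34\right) = \frac{23}{26} - -510 = 23 \cdot \frac{1}{26} + 510 = \frac{23}{26} + 510 = \frac{13283}{26}$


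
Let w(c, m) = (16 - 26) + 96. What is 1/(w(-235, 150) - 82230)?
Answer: -1/82144 ≈ -1.2174e-5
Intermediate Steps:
w(c, m) = 86 (w(c, m) = -10 + 96 = 86)
1/(w(-235, 150) - 82230) = 1/(86 - 82230) = 1/(-82144) = -1/82144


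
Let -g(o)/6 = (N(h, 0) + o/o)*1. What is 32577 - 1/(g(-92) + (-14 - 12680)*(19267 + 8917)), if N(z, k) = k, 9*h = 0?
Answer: 11654998428055/357767702 ≈ 32577.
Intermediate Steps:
h = 0 (h = (⅑)*0 = 0)
g(o) = -6 (g(o) = -6*(0 + o/o) = -6*(0 + 1) = -6)
32577 - 1/(g(-92) + (-14 - 12680)*(19267 + 8917)) = 32577 - 1/(-6 + (-14 - 12680)*(19267 + 8917)) = 32577 - 1/(-6 - 12694*28184) = 32577 - 1/(-6 - 357767696) = 32577 - 1/(-357767702) = 32577 - 1*(-1/357767702) = 32577 + 1/357767702 = 11654998428055/357767702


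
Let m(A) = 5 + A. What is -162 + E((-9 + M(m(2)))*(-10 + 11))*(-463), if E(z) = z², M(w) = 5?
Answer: -7570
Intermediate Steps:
-162 + E((-9 + M(m(2)))*(-10 + 11))*(-463) = -162 + ((-9 + 5)*(-10 + 11))²*(-463) = -162 + (-4*1)²*(-463) = -162 + (-4)²*(-463) = -162 + 16*(-463) = -162 - 7408 = -7570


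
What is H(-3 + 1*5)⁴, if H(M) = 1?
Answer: 1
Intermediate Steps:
H(-3 + 1*5)⁴ = 1⁴ = 1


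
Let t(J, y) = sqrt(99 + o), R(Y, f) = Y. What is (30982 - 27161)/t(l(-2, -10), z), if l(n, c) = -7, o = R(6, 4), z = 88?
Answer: 3821*sqrt(105)/105 ≈ 372.89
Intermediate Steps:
o = 6
t(J, y) = sqrt(105) (t(J, y) = sqrt(99 + 6) = sqrt(105))
(30982 - 27161)/t(l(-2, -10), z) = (30982 - 27161)/(sqrt(105)) = 3821*(sqrt(105)/105) = 3821*sqrt(105)/105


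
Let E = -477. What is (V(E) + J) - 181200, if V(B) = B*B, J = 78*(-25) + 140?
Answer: 44519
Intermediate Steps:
J = -1810 (J = -1950 + 140 = -1810)
V(B) = B²
(V(E) + J) - 181200 = ((-477)² - 1810) - 181200 = (227529 - 1810) - 181200 = 225719 - 181200 = 44519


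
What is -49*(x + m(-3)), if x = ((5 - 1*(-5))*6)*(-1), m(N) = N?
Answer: 3087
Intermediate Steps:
x = -60 (x = ((5 + 5)*6)*(-1) = (10*6)*(-1) = 60*(-1) = -60)
-49*(x + m(-3)) = -49*(-60 - 3) = -49*(-63) = 3087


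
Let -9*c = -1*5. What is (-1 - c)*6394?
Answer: -89516/9 ≈ -9946.2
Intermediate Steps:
c = 5/9 (c = -(-1)*5/9 = -⅑*(-5) = 5/9 ≈ 0.55556)
(-1 - c)*6394 = (-1 - 1*5/9)*6394 = (-1 - 5/9)*6394 = -14/9*6394 = -89516/9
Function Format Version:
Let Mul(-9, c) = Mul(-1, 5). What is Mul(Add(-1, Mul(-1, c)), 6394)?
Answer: Rational(-89516, 9) ≈ -9946.2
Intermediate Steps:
c = Rational(5, 9) (c = Mul(Rational(-1, 9), Mul(-1, 5)) = Mul(Rational(-1, 9), -5) = Rational(5, 9) ≈ 0.55556)
Mul(Add(-1, Mul(-1, c)), 6394) = Mul(Add(-1, Mul(-1, Rational(5, 9))), 6394) = Mul(Add(-1, Rational(-5, 9)), 6394) = Mul(Rational(-14, 9), 6394) = Rational(-89516, 9)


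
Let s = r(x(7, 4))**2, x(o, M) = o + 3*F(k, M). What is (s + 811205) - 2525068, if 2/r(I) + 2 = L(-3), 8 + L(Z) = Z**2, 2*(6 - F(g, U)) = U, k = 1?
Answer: -1713859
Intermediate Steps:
F(g, U) = 6 - U/2
L(Z) = -8 + Z**2
x(o, M) = 18 + o - 3*M/2 (x(o, M) = o + 3*(6 - M/2) = o + (18 - 3*M/2) = 18 + o - 3*M/2)
r(I) = -2 (r(I) = 2/(-2 + (-8 + (-3)**2)) = 2/(-2 + (-8 + 9)) = 2/(-2 + 1) = 2/(-1) = 2*(-1) = -2)
s = 4 (s = (-2)**2 = 4)
(s + 811205) - 2525068 = (4 + 811205) - 2525068 = 811209 - 2525068 = -1713859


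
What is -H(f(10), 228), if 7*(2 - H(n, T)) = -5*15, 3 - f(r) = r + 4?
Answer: -89/7 ≈ -12.714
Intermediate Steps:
f(r) = -1 - r (f(r) = 3 - (r + 4) = 3 - (4 + r) = 3 + (-4 - r) = -1 - r)
H(n, T) = 89/7 (H(n, T) = 2 - (-5)*15/7 = 2 - ⅐*(-75) = 2 + 75/7 = 89/7)
-H(f(10), 228) = -1*89/7 = -89/7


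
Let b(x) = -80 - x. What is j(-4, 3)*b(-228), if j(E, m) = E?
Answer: -592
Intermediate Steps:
j(-4, 3)*b(-228) = -4*(-80 - 1*(-228)) = -4*(-80 + 228) = -4*148 = -592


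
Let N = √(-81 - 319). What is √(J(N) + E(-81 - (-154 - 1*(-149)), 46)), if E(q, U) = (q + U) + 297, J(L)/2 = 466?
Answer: √1199 ≈ 34.627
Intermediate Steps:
N = 20*I (N = √(-400) = 20*I ≈ 20.0*I)
J(L) = 932 (J(L) = 2*466 = 932)
E(q, U) = 297 + U + q (E(q, U) = (U + q) + 297 = 297 + U + q)
√(J(N) + E(-81 - (-154 - 1*(-149)), 46)) = √(932 + (297 + 46 + (-81 - (-154 - 1*(-149))))) = √(932 + (297 + 46 + (-81 - (-154 + 149)))) = √(932 + (297 + 46 + (-81 - 1*(-5)))) = √(932 + (297 + 46 + (-81 + 5))) = √(932 + (297 + 46 - 76)) = √(932 + 267) = √1199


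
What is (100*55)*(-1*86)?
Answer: -473000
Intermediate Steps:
(100*55)*(-1*86) = 5500*(-86) = -473000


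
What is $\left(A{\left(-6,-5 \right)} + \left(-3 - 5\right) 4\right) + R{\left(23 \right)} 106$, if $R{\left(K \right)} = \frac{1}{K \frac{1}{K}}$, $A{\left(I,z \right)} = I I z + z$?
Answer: $-111$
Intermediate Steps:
$A{\left(I,z \right)} = z + z I^{2}$ ($A{\left(I,z \right)} = I^{2} z + z = z I^{2} + z = z + z I^{2}$)
$R{\left(K \right)} = 1$ ($R{\left(K \right)} = 1^{-1} = 1$)
$\left(A{\left(-6,-5 \right)} + \left(-3 - 5\right) 4\right) + R{\left(23 \right)} 106 = \left(- 5 \left(1 + \left(-6\right)^{2}\right) + \left(-3 - 5\right) 4\right) + 1 \cdot 106 = \left(- 5 \left(1 + 36\right) - 32\right) + 106 = \left(\left(-5\right) 37 - 32\right) + 106 = \left(-185 - 32\right) + 106 = -217 + 106 = -111$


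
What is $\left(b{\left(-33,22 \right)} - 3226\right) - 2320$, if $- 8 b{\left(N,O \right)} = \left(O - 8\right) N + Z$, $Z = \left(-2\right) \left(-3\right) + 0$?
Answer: $-5489$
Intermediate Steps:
$Z = 6$ ($Z = 6 + 0 = 6$)
$b{\left(N,O \right)} = - \frac{3}{4} - \frac{N \left(-8 + O\right)}{8}$ ($b{\left(N,O \right)} = - \frac{\left(O - 8\right) N + 6}{8} = - \frac{\left(-8 + O\right) N + 6}{8} = - \frac{N \left(-8 + O\right) + 6}{8} = - \frac{6 + N \left(-8 + O\right)}{8} = - \frac{3}{4} - \frac{N \left(-8 + O\right)}{8}$)
$\left(b{\left(-33,22 \right)} - 3226\right) - 2320 = \left(\left(- \frac{3}{4} - 33 - \left(- \frac{33}{8}\right) 22\right) - 3226\right) - 2320 = \left(\left(- \frac{3}{4} - 33 + \frac{363}{4}\right) - 3226\right) - 2320 = \left(57 - 3226\right) - 2320 = -3169 - 2320 = -5489$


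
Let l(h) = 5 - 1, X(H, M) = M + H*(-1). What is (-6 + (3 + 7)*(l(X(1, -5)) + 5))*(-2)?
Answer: -168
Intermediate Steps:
X(H, M) = M - H
l(h) = 4
(-6 + (3 + 7)*(l(X(1, -5)) + 5))*(-2) = (-6 + (3 + 7)*(4 + 5))*(-2) = (-6 + 10*9)*(-2) = (-6 + 90)*(-2) = 84*(-2) = -168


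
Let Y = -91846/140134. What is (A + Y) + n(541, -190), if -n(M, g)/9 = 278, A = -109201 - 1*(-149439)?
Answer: 2644002389/70067 ≈ 37735.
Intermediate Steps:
A = 40238 (A = -109201 + 149439 = 40238)
n(M, g) = -2502 (n(M, g) = -9*278 = -2502)
Y = -45923/70067 (Y = -91846*1/140134 = -45923/70067 ≈ -0.65542)
(A + Y) + n(541, -190) = (40238 - 45923/70067) - 2502 = 2819310023/70067 - 2502 = 2644002389/70067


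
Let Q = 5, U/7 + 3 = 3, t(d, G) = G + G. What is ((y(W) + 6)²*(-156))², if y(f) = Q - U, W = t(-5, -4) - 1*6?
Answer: 356303376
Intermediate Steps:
t(d, G) = 2*G
U = 0 (U = -21 + 7*3 = -21 + 21 = 0)
W = -14 (W = 2*(-4) - 1*6 = -8 - 6 = -14)
y(f) = 5 (y(f) = 5 - 1*0 = 5 + 0 = 5)
((y(W) + 6)²*(-156))² = ((5 + 6)²*(-156))² = (11²*(-156))² = (121*(-156))² = (-18876)² = 356303376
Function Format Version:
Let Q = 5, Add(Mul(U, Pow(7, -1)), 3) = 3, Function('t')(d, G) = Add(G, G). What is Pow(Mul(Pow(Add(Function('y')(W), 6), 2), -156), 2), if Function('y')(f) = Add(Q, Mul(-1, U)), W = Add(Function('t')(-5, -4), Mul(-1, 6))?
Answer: 356303376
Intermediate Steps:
Function('t')(d, G) = Mul(2, G)
U = 0 (U = Add(-21, Mul(7, 3)) = Add(-21, 21) = 0)
W = -14 (W = Add(Mul(2, -4), Mul(-1, 6)) = Add(-8, -6) = -14)
Function('y')(f) = 5 (Function('y')(f) = Add(5, Mul(-1, 0)) = Add(5, 0) = 5)
Pow(Mul(Pow(Add(Function('y')(W), 6), 2), -156), 2) = Pow(Mul(Pow(Add(5, 6), 2), -156), 2) = Pow(Mul(Pow(11, 2), -156), 2) = Pow(Mul(121, -156), 2) = Pow(-18876, 2) = 356303376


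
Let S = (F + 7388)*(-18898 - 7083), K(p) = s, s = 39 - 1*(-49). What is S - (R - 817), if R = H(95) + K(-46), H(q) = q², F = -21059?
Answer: 355177955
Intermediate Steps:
s = 88 (s = 39 + 49 = 88)
K(p) = 88
S = 355186251 (S = (-21059 + 7388)*(-18898 - 7083) = -13671*(-25981) = 355186251)
R = 9113 (R = 95² + 88 = 9025 + 88 = 9113)
S - (R - 817) = 355186251 - (9113 - 817) = 355186251 - 1*8296 = 355186251 - 8296 = 355177955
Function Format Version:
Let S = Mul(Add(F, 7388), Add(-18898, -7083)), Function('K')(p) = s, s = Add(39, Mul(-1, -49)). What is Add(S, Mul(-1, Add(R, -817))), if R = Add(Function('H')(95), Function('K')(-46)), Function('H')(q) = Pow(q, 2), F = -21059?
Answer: 355177955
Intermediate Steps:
s = 88 (s = Add(39, 49) = 88)
Function('K')(p) = 88
S = 355186251 (S = Mul(Add(-21059, 7388), Add(-18898, -7083)) = Mul(-13671, -25981) = 355186251)
R = 9113 (R = Add(Pow(95, 2), 88) = Add(9025, 88) = 9113)
Add(S, Mul(-1, Add(R, -817))) = Add(355186251, Mul(-1, Add(9113, -817))) = Add(355186251, Mul(-1, 8296)) = Add(355186251, -8296) = 355177955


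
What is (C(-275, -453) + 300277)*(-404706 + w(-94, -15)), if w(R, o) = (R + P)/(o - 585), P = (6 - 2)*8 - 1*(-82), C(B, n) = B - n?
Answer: -729575707471/6 ≈ -1.2160e+11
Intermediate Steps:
P = 114 (P = 4*8 + 82 = 32 + 82 = 114)
w(R, o) = (114 + R)/(-585 + o) (w(R, o) = (R + 114)/(o - 585) = (114 + R)/(-585 + o))
(C(-275, -453) + 300277)*(-404706 + w(-94, -15)) = ((-275 - 1*(-453)) + 300277)*(-404706 + (114 - 94)/(-585 - 15)) = ((-275 + 453) + 300277)*(-404706 + 20/(-600)) = (178 + 300277)*(-404706 - 1/600*20) = 300455*(-404706 - 1/30) = 300455*(-12141181/30) = -729575707471/6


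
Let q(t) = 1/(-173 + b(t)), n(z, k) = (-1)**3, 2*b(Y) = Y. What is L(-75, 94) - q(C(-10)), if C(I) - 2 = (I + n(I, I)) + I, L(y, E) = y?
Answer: -27373/365 ≈ -74.995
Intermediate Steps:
b(Y) = Y/2
n(z, k) = -1
C(I) = 1 + 2*I (C(I) = 2 + ((I - 1) + I) = 2 + ((-1 + I) + I) = 2 + (-1 + 2*I) = 1 + 2*I)
q(t) = 1/(-173 + t/2)
L(-75, 94) - q(C(-10)) = -75 - 2/(-346 + (1 + 2*(-10))) = -75 - 2/(-346 + (1 - 20)) = -75 - 2/(-346 - 19) = -75 - 2/(-365) = -75 - 2*(-1)/365 = -75 - 1*(-2/365) = -75 + 2/365 = -27373/365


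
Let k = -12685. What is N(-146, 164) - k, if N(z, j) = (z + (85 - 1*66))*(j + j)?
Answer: -28971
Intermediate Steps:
N(z, j) = 2*j*(19 + z) (N(z, j) = (z + (85 - 66))*(2*j) = (z + 19)*(2*j) = (19 + z)*(2*j) = 2*j*(19 + z))
N(-146, 164) - k = 2*164*(19 - 146) - 1*(-12685) = 2*164*(-127) + 12685 = -41656 + 12685 = -28971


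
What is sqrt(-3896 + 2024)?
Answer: 12*I*sqrt(13) ≈ 43.267*I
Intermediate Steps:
sqrt(-3896 + 2024) = sqrt(-1872) = 12*I*sqrt(13)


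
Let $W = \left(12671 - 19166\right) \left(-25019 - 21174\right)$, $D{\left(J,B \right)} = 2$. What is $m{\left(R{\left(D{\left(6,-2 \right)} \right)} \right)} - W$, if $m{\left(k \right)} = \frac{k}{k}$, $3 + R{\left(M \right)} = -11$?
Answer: $-300023534$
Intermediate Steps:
$R{\left(M \right)} = -14$ ($R{\left(M \right)} = -3 - 11 = -14$)
$m{\left(k \right)} = 1$
$W = 300023535$ ($W = \left(-6495\right) \left(-46193\right) = 300023535$)
$m{\left(R{\left(D{\left(6,-2 \right)} \right)} \right)} - W = 1 - 300023535 = -300023534$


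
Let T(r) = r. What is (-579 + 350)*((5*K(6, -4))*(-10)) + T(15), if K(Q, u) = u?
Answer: -45785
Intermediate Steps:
(-579 + 350)*((5*K(6, -4))*(-10)) + T(15) = (-579 + 350)*((5*(-4))*(-10)) + 15 = -(-4580)*(-10) + 15 = -229*200 + 15 = -45800 + 15 = -45785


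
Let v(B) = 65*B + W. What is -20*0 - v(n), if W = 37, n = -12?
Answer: 743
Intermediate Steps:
v(B) = 37 + 65*B (v(B) = 65*B + 37 = 37 + 65*B)
-20*0 - v(n) = -20*0 - (37 + 65*(-12)) = 0 - (37 - 780) = 0 - 1*(-743) = 0 + 743 = 743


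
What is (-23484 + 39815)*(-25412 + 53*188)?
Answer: -252281288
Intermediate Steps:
(-23484 + 39815)*(-25412 + 53*188) = 16331*(-25412 + 9964) = 16331*(-15448) = -252281288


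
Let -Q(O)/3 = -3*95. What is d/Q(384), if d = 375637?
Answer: 375637/855 ≈ 439.34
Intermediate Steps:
Q(O) = 855 (Q(O) = -(-9)*95 = -3*(-285) = 855)
d/Q(384) = 375637/855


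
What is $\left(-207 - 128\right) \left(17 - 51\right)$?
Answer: $11390$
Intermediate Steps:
$\left(-207 - 128\right) \left(17 - 51\right) = \left(-335\right) \left(-34\right) = 11390$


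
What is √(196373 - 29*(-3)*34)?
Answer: √199331 ≈ 446.46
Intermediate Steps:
√(196373 - 29*(-3)*34) = √(196373 + 87*34) = √(196373 + 2958) = √199331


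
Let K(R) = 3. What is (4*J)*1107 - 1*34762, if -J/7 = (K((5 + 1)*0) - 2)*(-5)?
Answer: 120218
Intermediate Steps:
J = 35 (J = -7*(3 - 2)*(-5) = -7*(-5) = 35)
(4*J)*1107 - 1*34762 = (4*35)*1107 - 1*34762 = 140*1107 - 34762 = 154980 - 34762 = 120218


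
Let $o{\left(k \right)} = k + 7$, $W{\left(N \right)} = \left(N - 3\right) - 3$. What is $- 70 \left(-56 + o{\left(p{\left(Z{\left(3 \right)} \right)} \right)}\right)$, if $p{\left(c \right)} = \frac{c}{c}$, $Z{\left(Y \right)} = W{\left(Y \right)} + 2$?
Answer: $3360$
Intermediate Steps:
$W{\left(N \right)} = -6 + N$ ($W{\left(N \right)} = \left(-3 + N\right) - 3 = -6 + N$)
$Z{\left(Y \right)} = -4 + Y$ ($Z{\left(Y \right)} = \left(-6 + Y\right) + 2 = -4 + Y$)
$p{\left(c \right)} = 1$
$o{\left(k \right)} = 7 + k$
$- 70 \left(-56 + o{\left(p{\left(Z{\left(3 \right)} \right)} \right)}\right) = - 70 \left(-56 + \left(7 + 1\right)\right) = - 70 \left(-56 + 8\right) = \left(-70\right) \left(-48\right) = 3360$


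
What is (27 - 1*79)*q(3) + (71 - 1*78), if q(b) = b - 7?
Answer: 201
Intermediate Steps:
q(b) = -7 + b
(27 - 1*79)*q(3) + (71 - 1*78) = (27 - 1*79)*(-7 + 3) + (71 - 1*78) = (27 - 79)*(-4) + (71 - 78) = -52*(-4) - 7 = 208 - 7 = 201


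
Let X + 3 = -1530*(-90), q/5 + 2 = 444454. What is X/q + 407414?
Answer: 905379973337/2222260 ≈ 4.0741e+5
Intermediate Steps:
q = 2222260 (q = -10 + 5*444454 = -10 + 2222270 = 2222260)
X = 137697 (X = -3 - 1530*(-90) = -3 + 137700 = 137697)
X/q + 407414 = 137697/2222260 + 407414 = 905379973337/2222260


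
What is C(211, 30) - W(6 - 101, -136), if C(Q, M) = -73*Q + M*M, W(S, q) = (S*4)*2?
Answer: -13743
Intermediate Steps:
W(S, q) = 8*S (W(S, q) = (4*S)*2 = 8*S)
C(Q, M) = M**2 - 73*Q (C(Q, M) = -73*Q + M**2 = M**2 - 73*Q)
C(211, 30) - W(6 - 101, -136) = (30**2 - 73*211) - 8*(6 - 101) = (900 - 15403) - 8*(-95) = -14503 - 1*(-760) = -14503 + 760 = -13743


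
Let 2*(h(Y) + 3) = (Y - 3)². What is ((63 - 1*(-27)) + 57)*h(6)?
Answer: 441/2 ≈ 220.50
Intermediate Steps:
h(Y) = -3 + (-3 + Y)²/2 (h(Y) = -3 + (Y - 3)²/2 = -3 + (-3 + Y)²/2)
((63 - 1*(-27)) + 57)*h(6) = ((63 - 1*(-27)) + 57)*(-3 + (-3 + 6)²/2) = ((63 + 27) + 57)*(-3 + (½)*3²) = (90 + 57)*(-3 + (½)*9) = 147*(-3 + 9/2) = 147*(3/2) = 441/2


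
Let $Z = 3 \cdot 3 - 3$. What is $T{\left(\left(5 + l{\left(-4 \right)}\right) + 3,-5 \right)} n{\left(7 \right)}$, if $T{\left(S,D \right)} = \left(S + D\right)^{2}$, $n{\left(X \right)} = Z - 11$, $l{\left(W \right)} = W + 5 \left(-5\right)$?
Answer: $-3380$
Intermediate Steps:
$Z = 6$ ($Z = 9 - 3 = 6$)
$l{\left(W \right)} = -25 + W$ ($l{\left(W \right)} = W - 25 = -25 + W$)
$n{\left(X \right)} = -5$ ($n{\left(X \right)} = 6 - 11 = -5$)
$T{\left(S,D \right)} = \left(D + S\right)^{2}$
$T{\left(\left(5 + l{\left(-4 \right)}\right) + 3,-5 \right)} n{\left(7 \right)} = \left(-5 + \left(\left(5 - 29\right) + 3\right)\right)^{2} \left(-5\right) = \left(-5 + \left(-24 + 3\right)\right)^{2} \left(-5\right) = \left(-5 - 21\right)^{2} \left(-5\right) = \left(-26\right)^{2} \left(-5\right) = 676 \left(-5\right) = -3380$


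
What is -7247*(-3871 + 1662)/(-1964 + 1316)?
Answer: -16008623/648 ≈ -24705.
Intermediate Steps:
-7247*(-3871 + 1662)/(-1964 + 1316) = -7247/((-648/(-2209))) = -7247/((-648*(-1/2209))) = -7247/648/2209 = -7247*2209/648 = -16008623/648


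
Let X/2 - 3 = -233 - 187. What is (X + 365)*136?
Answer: -63784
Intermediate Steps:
X = -834 (X = 6 + 2*(-233 - 187) = 6 + 2*(-420) = 6 - 840 = -834)
(X + 365)*136 = (-834 + 365)*136 = -469*136 = -63784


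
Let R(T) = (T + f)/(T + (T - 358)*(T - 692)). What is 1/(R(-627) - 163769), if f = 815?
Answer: -324647/53167114496 ≈ -6.1062e-6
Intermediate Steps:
R(T) = (815 + T)/(T + (-692 + T)*(-358 + T)) (R(T) = (T + 815)/(T + (T - 358)*(T - 692)) = (815 + T)/(T + (-358 + T)*(-692 + T)) = (815 + T)/(T + (-692 + T)*(-358 + T)))
1/(R(-627) - 163769) = 1/((815 - 627)/(247736 + (-627)² - 1049*(-627)) - 163769) = 1/(188/(247736 + 393129 + 657723) - 163769) = 1/(188/1298588 - 163769) = 1/((1/1298588)*188 - 163769) = 1/(47/324647 - 163769) = 1/(-53167114496/324647) = -324647/53167114496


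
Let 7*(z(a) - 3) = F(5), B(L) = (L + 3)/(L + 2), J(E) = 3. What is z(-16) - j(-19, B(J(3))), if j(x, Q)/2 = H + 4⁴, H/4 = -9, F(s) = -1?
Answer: -3060/7 ≈ -437.14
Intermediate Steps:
H = -36 (H = 4*(-9) = -36)
B(L) = (3 + L)/(2 + L)
z(a) = 20/7 (z(a) = 3 + (⅐)*(-1) = 3 - ⅐ = 20/7)
j(x, Q) = 440 (j(x, Q) = 2*(-36 + 4⁴) = 2*(-36 + 256) = 2*220 = 440)
z(-16) - j(-19, B(J(3))) = 20/7 - 1*440 = 20/7 - 440 = -3060/7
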